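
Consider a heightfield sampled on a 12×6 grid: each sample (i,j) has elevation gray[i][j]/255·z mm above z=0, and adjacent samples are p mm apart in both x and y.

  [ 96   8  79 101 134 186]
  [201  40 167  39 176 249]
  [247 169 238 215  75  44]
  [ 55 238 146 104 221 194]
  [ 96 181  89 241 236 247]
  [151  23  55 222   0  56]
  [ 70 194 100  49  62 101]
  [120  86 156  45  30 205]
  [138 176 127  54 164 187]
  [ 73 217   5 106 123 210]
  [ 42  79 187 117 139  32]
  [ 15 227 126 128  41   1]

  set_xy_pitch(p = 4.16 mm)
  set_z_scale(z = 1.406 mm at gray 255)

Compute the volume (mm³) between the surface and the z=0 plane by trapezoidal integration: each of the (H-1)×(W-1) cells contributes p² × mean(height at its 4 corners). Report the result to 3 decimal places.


height_mm = gray/255 × 1.406; cell vol = 4.16² × mean(4 corners)
unit = 4.16² × 1.406 / (4×255) = 0.0238546 mm³ per gray-sum
row 0: Σ corner-gray over 5 cells = 2220  → 52.9572
row 1: Σ corner-gray over 5 cells = 2979  → 71.0628
row 2: Σ corner-gray over 5 cells = 3352  → 79.9606
row 3: Σ corner-gray over 5 cells = 3504  → 83.5865
row 4: Σ corner-gray over 5 cells = 2644  → 63.0715
row 5: Σ corner-gray over 5 cells = 1788  → 42.6520
row 6: Σ corner-gray over 5 cells = 1940  → 46.2779
row 7: Σ corner-gray over 5 cells = 2326  → 55.4858
row 8: Σ corner-gray over 5 cells = 2552  → 60.8769
row 9: Σ corner-gray over 5 cells = 2303  → 54.9371
row 10: Σ corner-gray over 5 cells = 2178  → 51.9553
Σ rows: total corner-gray = 27786  → 662.8234 mm³

662.823


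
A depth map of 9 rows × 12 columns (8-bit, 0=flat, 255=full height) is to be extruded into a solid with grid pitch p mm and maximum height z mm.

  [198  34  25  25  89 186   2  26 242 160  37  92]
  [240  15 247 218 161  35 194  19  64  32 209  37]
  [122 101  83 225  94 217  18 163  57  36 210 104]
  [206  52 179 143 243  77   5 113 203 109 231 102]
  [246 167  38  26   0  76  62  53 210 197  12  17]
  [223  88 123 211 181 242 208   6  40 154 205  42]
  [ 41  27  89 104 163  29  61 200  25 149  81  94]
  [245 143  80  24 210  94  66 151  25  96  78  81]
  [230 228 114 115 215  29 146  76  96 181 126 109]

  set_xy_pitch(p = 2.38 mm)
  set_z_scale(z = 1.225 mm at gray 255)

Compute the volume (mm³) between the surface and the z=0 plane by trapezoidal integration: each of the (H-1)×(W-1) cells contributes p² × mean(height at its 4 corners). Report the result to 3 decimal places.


274.297

height_mm = gray/255 × 1.225; cell vol = 2.38² × mean(4 corners)
unit = 2.38² × 1.225 / (4×255) = 0.00680283 mm³ per gray-sum
row 0: Σ corner-gray over 11 cells = 4607  → 31.3407
row 1: Σ corner-gray over 11 cells = 5299  → 36.0482
row 2: Σ corner-gray over 11 cells = 5652  → 38.4496
row 3: Σ corner-gray over 11 cells = 4963  → 33.7625
row 4: Σ corner-gray over 11 cells = 5126  → 34.8713
row 5: Σ corner-gray over 11 cells = 5172  → 35.1843
row 6: Σ corner-gray over 11 cells = 4251  → 28.9188
row 7: Σ corner-gray over 11 cells = 5251  → 35.7217
Σ rows: total corner-gray = 40321  → 274.2970 mm³


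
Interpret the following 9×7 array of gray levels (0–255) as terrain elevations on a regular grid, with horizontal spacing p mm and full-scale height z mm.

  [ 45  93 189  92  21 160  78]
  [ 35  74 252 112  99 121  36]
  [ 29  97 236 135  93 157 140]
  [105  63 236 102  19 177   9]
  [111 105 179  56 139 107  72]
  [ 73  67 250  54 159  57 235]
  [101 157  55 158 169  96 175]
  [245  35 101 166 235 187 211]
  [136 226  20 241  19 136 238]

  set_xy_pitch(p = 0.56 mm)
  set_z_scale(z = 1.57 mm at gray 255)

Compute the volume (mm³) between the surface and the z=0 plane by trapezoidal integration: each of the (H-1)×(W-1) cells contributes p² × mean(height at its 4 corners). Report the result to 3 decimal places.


11.616

height_mm = gray/255 × 1.57; cell vol = 0.56² × mean(4 corners)
unit = 0.56² × 1.57 / (4×255) = 0.000482698 mm³ per gray-sum
row 0: Σ corner-gray over 6 cells = 2620  → 1.2647
row 1: Σ corner-gray over 6 cells = 2992  → 1.4442
row 2: Σ corner-gray over 6 cells = 2913  → 1.4061
row 3: Σ corner-gray over 6 cells = 2663  → 1.2854
row 4: Σ corner-gray over 6 cells = 2837  → 1.3694
row 5: Σ corner-gray over 6 cells = 3028  → 1.4616
row 6: Σ corner-gray over 6 cells = 3450  → 1.6653
row 7: Σ corner-gray over 6 cells = 3562  → 1.7194
Σ rows: total corner-gray = 24065  → 11.6161 mm³


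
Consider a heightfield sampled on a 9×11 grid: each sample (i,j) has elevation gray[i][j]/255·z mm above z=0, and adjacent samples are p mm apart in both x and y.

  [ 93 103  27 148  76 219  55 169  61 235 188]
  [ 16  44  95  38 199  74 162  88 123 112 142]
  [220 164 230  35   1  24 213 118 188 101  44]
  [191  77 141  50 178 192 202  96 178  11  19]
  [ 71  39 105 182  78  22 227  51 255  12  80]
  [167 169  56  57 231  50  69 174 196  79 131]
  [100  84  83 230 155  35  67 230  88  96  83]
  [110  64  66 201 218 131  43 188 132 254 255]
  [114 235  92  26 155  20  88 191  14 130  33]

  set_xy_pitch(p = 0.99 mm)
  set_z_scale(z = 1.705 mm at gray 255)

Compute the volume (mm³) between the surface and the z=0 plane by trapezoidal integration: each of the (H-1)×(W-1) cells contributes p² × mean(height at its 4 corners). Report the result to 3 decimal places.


height_mm = gray/255 × 1.705; cell vol = 0.99² × mean(4 corners)
unit = 0.99² × 1.705 / (4×255) = 0.0016383 mm³ per gray-sum
row 0: Σ corner-gray over 10 cells = 4495  → 7.3642
row 1: Σ corner-gray over 10 cells = 4440  → 7.2741
row 2: Σ corner-gray over 10 cells = 4872  → 7.9818
row 3: Σ corner-gray over 10 cells = 4553  → 7.4592
row 4: Σ corner-gray over 10 cells = 4553  → 7.4592
row 5: Σ corner-gray over 10 cells = 4779  → 7.8295
row 6: Σ corner-gray over 10 cells = 5278  → 8.6470
row 7: Σ corner-gray over 10 cells = 5008  → 8.2046
Σ rows: total corner-gray = 37978  → 62.2195 mm³

62.220


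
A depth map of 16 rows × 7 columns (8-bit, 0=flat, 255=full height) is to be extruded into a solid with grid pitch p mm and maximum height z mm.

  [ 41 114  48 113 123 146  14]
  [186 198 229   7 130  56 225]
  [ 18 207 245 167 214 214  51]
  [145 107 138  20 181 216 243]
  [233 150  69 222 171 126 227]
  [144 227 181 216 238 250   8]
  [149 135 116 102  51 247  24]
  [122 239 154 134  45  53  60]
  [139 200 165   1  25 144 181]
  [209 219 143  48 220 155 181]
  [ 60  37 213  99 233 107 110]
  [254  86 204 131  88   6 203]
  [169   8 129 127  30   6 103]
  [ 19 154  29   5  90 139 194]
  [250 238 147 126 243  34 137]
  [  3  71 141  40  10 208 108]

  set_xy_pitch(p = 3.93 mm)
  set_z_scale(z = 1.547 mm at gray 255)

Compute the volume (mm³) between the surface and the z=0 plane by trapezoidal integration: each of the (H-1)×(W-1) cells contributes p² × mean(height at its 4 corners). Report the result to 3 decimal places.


1129.495

height_mm = gray/255 × 1.547; cell vol = 3.93² × mean(4 corners)
unit = 3.93² × 1.547 / (4×255) = 0.0234248 mm³ per gray-sum
row 0: Σ corner-gray over 6 cells = 2794  → 65.4488
row 1: Σ corner-gray over 6 cells = 3814  → 89.3421
row 2: Σ corner-gray over 6 cells = 3875  → 90.7710
row 3: Σ corner-gray over 6 cells = 3648  → 85.4535
row 4: Σ corner-gray over 6 cells = 4312  → 101.0076
row 5: Σ corner-gray over 6 cells = 3851  → 90.2088
row 6: Σ corner-gray over 6 cells = 2907  → 68.0958
row 7: Σ corner-gray over 6 cells = 2822  → 66.1047
row 8: Σ corner-gray over 6 cells = 3350  → 78.4730
row 9: Σ corner-gray over 6 cells = 3508  → 82.1741
row 10: Σ corner-gray over 6 cells = 3035  → 71.0942
row 11: Σ corner-gray over 6 cells = 2359  → 55.2590
row 12: Σ corner-gray over 6 cells = 1919  → 44.9521
row 13: Σ corner-gray over 6 cells = 3010  → 70.5085
row 14: Σ corner-gray over 6 cells = 3014  → 70.6022
Σ rows: total corner-gray = 48218  → 1129.4953 mm³


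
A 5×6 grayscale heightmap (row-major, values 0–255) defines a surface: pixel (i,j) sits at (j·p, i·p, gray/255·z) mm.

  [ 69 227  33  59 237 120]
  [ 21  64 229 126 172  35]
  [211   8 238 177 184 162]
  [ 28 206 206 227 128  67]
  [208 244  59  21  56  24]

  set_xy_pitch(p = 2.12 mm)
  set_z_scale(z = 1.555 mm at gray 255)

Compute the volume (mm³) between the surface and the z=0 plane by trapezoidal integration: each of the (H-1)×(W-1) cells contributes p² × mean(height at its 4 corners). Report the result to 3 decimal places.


height_mm = gray/255 × 1.555; cell vol = 2.12² × mean(4 corners)
unit = 2.12² × 1.555 / (4×255) = 0.00685176 mm³ per gray-sum
row 0: Σ corner-gray over 5 cells = 2539  → 17.3966
row 1: Σ corner-gray over 5 cells = 2825  → 19.3562
row 2: Σ corner-gray over 5 cells = 3216  → 22.0353
row 3: Σ corner-gray over 5 cells = 2621  → 17.9585
Σ rows: total corner-gray = 11201  → 76.7465 mm³

76.747


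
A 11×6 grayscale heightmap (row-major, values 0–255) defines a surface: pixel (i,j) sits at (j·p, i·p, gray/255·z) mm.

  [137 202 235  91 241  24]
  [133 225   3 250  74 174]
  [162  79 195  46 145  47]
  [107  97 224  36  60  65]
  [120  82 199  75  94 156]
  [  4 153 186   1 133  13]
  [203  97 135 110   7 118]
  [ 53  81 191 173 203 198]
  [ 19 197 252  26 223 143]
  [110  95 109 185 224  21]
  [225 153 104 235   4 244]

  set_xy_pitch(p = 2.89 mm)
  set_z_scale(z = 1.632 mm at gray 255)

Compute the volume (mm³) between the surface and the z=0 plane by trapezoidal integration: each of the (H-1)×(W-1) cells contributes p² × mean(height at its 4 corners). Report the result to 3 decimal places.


height_mm = gray/255 × 1.632; cell vol = 2.89² × mean(4 corners)
unit = 2.89² × 1.632 / (4×255) = 0.0133634 mm³ per gray-sum
row 0: Σ corner-gray over 5 cells = 3110  → 41.5600
row 1: Σ corner-gray over 5 cells = 2550  → 34.0766
row 2: Σ corner-gray over 5 cells = 2145  → 28.6644
row 3: Σ corner-gray over 5 cells = 2182  → 29.1589
row 4: Σ corner-gray over 5 cells = 2139  → 28.5842
row 5: Σ corner-gray over 5 cells = 1982  → 26.4862
row 6: Σ corner-gray over 5 cells = 2566  → 34.2904
row 7: Σ corner-gray over 5 cells = 3105  → 41.4932
row 8: Σ corner-gray over 5 cells = 2915  → 38.9542
row 9: Σ corner-gray over 5 cells = 2818  → 37.6579
Σ rows: total corner-gray = 25512  → 340.9260 mm³

340.926


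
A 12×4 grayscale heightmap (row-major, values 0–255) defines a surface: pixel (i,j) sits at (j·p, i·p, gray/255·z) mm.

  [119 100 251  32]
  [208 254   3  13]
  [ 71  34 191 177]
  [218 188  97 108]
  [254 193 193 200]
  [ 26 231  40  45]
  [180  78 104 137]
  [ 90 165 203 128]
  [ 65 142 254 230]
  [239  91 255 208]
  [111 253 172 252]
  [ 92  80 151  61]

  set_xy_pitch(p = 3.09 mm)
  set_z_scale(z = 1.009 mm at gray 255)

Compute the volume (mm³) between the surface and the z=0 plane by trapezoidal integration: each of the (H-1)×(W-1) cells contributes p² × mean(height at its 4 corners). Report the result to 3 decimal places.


height_mm = gray/255 × 1.009; cell vol = 3.09² × mean(4 corners)
unit = 3.09² × 1.009 / (4×255) = 0.00944513 mm³ per gray-sum
row 0: Σ corner-gray over 3 cells = 1588  → 14.9989
row 1: Σ corner-gray over 3 cells = 1433  → 13.5349
row 2: Σ corner-gray over 3 cells = 1594  → 15.0555
row 3: Σ corner-gray over 3 cells = 2122  → 20.0426
row 4: Σ corner-gray over 3 cells = 1839  → 17.3696
row 5: Σ corner-gray over 3 cells = 1294  → 12.2220
row 6: Σ corner-gray over 3 cells = 1635  → 15.4428
row 7: Σ corner-gray over 3 cells = 2041  → 19.2775
row 8: Σ corner-gray over 3 cells = 2226  → 21.0249
row 9: Σ corner-gray over 3 cells = 2352  → 22.2149
row 10: Σ corner-gray over 3 cells = 1828  → 17.2657
Σ rows: total corner-gray = 19952  → 188.4492 mm³

188.449


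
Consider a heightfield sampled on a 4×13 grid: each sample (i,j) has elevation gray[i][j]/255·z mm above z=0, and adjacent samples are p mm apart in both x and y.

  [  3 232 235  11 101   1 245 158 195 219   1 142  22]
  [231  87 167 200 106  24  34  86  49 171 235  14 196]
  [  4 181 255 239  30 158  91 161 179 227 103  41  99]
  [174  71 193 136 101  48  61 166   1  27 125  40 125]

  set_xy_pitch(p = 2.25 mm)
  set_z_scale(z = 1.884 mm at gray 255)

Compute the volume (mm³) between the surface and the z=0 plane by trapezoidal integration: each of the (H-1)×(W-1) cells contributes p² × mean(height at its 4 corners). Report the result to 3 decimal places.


166.013

height_mm = gray/255 × 1.884; cell vol = 2.25² × mean(4 corners)
unit = 2.25² × 1.884 / (4×255) = 0.00935074 mm³ per gray-sum
row 0: Σ corner-gray over 12 cells = 5878  → 54.9636
row 1: Σ corner-gray over 12 cells = 6206  → 58.0307
row 2: Σ corner-gray over 12 cells = 5670  → 53.0187
Σ rows: total corner-gray = 17754  → 166.0130 mm³


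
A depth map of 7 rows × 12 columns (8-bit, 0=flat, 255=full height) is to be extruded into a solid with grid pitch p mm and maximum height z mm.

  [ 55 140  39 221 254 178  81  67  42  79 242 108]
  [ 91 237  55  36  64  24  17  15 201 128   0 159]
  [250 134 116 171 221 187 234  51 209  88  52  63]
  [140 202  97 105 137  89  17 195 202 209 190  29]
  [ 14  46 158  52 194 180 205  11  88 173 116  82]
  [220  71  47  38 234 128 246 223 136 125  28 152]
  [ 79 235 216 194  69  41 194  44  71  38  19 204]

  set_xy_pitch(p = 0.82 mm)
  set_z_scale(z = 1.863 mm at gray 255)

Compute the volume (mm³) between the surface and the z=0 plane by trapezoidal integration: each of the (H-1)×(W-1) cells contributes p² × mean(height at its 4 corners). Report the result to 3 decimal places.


height_mm = gray/255 × 1.863; cell vol = 0.82² × mean(4 corners)
unit = 0.82² × 1.863 / (4×255) = 0.00122812 mm³ per gray-sum
row 0: Σ corner-gray over 11 cells = 4653  → 5.7144
row 1: Σ corner-gray over 11 cells = 5043  → 6.1934
row 2: Σ corner-gray over 11 cells = 6294  → 7.7298
row 3: Σ corner-gray over 11 cells = 5597  → 6.8738
row 4: Σ corner-gray over 11 cells = 5466  → 6.7129
row 5: Σ corner-gray over 11 cells = 5449  → 6.6920
Σ rows: total corner-gray = 32502  → 39.9163 mm³

39.916


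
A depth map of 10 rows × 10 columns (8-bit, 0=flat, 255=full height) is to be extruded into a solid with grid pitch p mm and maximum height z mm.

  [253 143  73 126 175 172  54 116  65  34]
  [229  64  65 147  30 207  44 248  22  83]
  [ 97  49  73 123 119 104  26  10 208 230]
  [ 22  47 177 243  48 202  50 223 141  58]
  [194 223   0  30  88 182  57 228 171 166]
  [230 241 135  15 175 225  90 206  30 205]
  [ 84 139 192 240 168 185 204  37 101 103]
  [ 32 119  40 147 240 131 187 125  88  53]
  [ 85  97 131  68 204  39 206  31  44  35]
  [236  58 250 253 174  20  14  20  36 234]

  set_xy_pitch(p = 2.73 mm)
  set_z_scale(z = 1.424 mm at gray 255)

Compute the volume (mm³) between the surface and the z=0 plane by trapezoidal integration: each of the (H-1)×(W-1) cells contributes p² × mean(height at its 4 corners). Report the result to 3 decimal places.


413.935

height_mm = gray/255 × 1.424; cell vol = 2.73² × mean(4 corners)
unit = 2.73² × 1.424 / (4×255) = 0.0104048 mm³ per gray-sum
row 0: Σ corner-gray over 9 cells = 4101  → 42.6702
row 1: Σ corner-gray over 9 cells = 3717  → 38.6748
row 2: Σ corner-gray over 9 cells = 4093  → 42.5870
row 3: Σ corner-gray over 9 cells = 4660  → 48.4865
row 4: Σ corner-gray over 9 cells = 4987  → 51.8889
row 5: Σ corner-gray over 9 cells = 5388  → 56.0612
row 6: Σ corner-gray over 9 cells = 4958  → 51.5872
row 7: Σ corner-gray over 9 cells = 3999  → 41.6089
row 8: Σ corner-gray over 9 cells = 3880  → 40.3708
Σ rows: total corner-gray = 39783  → 413.9355 mm³


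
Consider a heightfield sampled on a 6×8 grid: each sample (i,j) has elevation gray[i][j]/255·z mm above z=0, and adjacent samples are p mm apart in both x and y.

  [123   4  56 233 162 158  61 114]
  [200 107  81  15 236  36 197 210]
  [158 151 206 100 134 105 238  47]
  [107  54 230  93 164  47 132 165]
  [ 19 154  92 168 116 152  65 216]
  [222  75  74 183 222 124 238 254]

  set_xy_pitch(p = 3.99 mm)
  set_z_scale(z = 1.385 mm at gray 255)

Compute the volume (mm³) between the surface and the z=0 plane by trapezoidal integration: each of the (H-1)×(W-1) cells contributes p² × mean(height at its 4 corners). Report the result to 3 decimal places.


height_mm = gray/255 × 1.385; cell vol = 3.99² × mean(4 corners)
unit = 3.99² × 1.385 / (4×255) = 0.021617 mm³ per gray-sum
row 0: Σ corner-gray over 7 cells = 3339  → 72.1792
row 1: Σ corner-gray over 7 cells = 3827  → 82.7283
row 2: Σ corner-gray over 7 cells = 3785  → 81.8203
row 3: Σ corner-gray over 7 cells = 3441  → 74.3841
row 4: Σ corner-gray over 7 cells = 4037  → 87.2678
Σ rows: total corner-gray = 18429  → 398.3797 mm³

398.380


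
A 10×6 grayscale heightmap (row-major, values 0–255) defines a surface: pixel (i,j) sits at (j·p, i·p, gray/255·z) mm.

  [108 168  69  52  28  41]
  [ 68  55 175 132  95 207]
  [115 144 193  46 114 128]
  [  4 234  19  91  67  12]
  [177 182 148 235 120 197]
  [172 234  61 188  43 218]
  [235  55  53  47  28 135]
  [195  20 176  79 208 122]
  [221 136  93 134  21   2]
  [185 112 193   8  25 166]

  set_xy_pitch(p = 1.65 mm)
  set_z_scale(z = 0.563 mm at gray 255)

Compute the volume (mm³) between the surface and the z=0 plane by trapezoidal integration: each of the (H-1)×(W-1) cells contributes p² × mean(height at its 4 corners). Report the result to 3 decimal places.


31.151

height_mm = gray/255 × 0.563; cell vol = 1.65² × mean(4 corners)
unit = 1.65² × 0.563 / (4×255) = 0.00150271 mm³ per gray-sum
row 0: Σ corner-gray over 5 cells = 1972  → 2.9634
row 1: Σ corner-gray over 5 cells = 2426  → 3.6456
row 2: Σ corner-gray over 5 cells = 2075  → 3.1181
row 3: Σ corner-gray over 5 cells = 2582  → 3.8800
row 4: Σ corner-gray over 5 cells = 3186  → 4.7876
row 5: Σ corner-gray over 5 cells = 2178  → 3.2729
row 6: Σ corner-gray over 5 cells = 2019  → 3.0340
row 7: Σ corner-gray over 5 cells = 2274  → 3.4172
row 8: Σ corner-gray over 5 cells = 2018  → 3.0325
Σ rows: total corner-gray = 20730  → 31.1512 mm³


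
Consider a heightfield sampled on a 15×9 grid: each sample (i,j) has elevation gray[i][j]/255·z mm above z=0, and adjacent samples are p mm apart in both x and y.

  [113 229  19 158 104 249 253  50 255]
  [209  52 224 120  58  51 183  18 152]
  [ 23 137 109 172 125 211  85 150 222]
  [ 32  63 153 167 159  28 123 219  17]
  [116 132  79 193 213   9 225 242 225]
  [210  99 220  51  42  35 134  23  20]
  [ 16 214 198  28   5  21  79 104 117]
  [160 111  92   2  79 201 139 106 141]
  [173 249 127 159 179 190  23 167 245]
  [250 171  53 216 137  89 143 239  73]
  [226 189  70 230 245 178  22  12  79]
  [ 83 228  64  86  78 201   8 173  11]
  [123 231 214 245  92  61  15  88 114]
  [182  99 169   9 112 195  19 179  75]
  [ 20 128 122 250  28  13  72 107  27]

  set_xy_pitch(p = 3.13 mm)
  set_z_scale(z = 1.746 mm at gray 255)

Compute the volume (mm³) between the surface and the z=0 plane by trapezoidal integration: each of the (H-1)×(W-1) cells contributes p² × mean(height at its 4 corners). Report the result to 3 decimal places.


height_mm = gray/255 × 1.746; cell vol = 3.13² × mean(4 corners)
unit = 3.13² × 1.746 / (4×255) = 0.01677 mm³ per gray-sum
row 0: Σ corner-gray over 8 cells = 4265  → 71.5240
row 1: Σ corner-gray over 8 cells = 3996  → 67.0129
row 2: Σ corner-gray over 8 cells = 4096  → 68.6899
row 3: Σ corner-gray over 8 cells = 4400  → 73.7879
row 4: Σ corner-gray over 8 cells = 3965  → 66.4930
row 5: Σ corner-gray over 8 cells = 2869  → 48.1131
row 6: Σ corner-gray over 8 cells = 3192  → 53.5298
row 7: Σ corner-gray over 8 cells = 4367  → 73.2345
row 8: Σ corner-gray over 8 cells = 5025  → 84.2692
row 9: Σ corner-gray over 8 cells = 4616  → 77.4103
row 10: Σ corner-gray over 8 cells = 3967  → 66.5265
row 11: Σ corner-gray over 8 cells = 3899  → 65.3862
row 12: Σ corner-gray over 8 cells = 3950  → 66.2415
row 13: Σ corner-gray over 8 cells = 3308  → 55.4751
Σ rows: total corner-gray = 55915  → 937.6939 mm³

937.694


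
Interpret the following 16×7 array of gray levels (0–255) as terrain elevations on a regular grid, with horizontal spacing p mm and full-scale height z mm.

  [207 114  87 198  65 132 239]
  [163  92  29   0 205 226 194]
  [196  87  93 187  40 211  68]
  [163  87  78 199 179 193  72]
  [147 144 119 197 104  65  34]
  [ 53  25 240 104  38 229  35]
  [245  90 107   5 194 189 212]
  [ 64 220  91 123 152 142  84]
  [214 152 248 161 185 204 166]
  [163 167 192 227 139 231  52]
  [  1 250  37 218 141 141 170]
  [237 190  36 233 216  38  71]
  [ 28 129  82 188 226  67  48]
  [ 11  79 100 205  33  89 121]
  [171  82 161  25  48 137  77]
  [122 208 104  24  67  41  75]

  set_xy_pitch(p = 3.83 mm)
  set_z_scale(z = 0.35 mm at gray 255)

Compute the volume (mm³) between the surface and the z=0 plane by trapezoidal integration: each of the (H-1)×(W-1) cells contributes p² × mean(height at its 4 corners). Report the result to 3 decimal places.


height_mm = gray/255 × 0.35; cell vol = 3.83² × mean(4 corners)
unit = 3.83² × 0.35 / (4×255) = 0.00503345 mm³ per gray-sum
row 0: Σ corner-gray over 6 cells = 3099  → 15.5986
row 1: Σ corner-gray over 6 cells = 2961  → 14.9040
row 2: Σ corner-gray over 6 cells = 3207  → 16.1423
row 3: Σ corner-gray over 6 cells = 3146  → 15.8352
row 4: Σ corner-gray over 6 cells = 2799  → 14.0886
row 5: Σ corner-gray over 6 cells = 2987  → 15.0349
row 6: Σ corner-gray over 6 cells = 3231  → 16.2631
row 7: Σ corner-gray over 6 cells = 3884  → 19.5499
row 8: Σ corner-gray over 6 cells = 4407  → 22.1824
row 9: Σ corner-gray over 6 cells = 3872  → 19.4895
row 10: Σ corner-gray over 6 cells = 3479  → 17.5114
row 11: Σ corner-gray over 6 cells = 3194  → 16.0768
row 12: Σ corner-gray over 6 cells = 2604  → 13.1071
row 13: Σ corner-gray over 6 cells = 2298  → 11.5669
row 14: Σ corner-gray over 6 cells = 2239  → 11.2699
Σ rows: total corner-gray = 47407  → 238.6206 mm³

238.621


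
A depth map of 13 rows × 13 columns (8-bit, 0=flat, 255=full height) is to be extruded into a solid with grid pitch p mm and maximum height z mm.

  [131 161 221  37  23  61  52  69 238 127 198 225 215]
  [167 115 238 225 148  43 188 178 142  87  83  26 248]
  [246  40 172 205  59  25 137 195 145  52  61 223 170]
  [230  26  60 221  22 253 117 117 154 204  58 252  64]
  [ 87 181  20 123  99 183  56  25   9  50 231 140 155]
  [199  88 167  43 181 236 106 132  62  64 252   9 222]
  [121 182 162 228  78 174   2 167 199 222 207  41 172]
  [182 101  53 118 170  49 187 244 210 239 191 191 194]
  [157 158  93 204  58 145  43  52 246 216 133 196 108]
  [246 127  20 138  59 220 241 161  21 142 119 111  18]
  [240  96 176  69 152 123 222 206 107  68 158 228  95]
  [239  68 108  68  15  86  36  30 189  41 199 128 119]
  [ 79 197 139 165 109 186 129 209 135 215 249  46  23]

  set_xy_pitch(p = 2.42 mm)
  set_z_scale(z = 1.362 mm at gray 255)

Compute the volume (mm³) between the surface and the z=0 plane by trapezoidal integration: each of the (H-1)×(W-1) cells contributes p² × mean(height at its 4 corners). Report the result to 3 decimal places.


599.514

height_mm = gray/255 × 1.362; cell vol = 2.42² × mean(4 corners)
unit = 2.42² × 1.362 / (4×255) = 0.00782002 mm³ per gray-sum
row 0: Σ corner-gray over 12 cells = 6531  → 51.0725
row 1: Σ corner-gray over 12 cells = 6405  → 50.0872
row 2: Σ corner-gray over 12 cells = 6306  → 49.3130
row 3: Σ corner-gray over 12 cells = 5738  → 44.8713
row 4: Σ corner-gray over 12 cells = 5577  → 43.6122
row 5: Σ corner-gray over 12 cells = 6718  → 52.5349
row 6: Σ corner-gray over 12 cells = 7499  → 58.6423
row 7: Σ corner-gray over 12 cells = 7235  → 56.5778
row 8: Σ corner-gray over 12 cells = 6335  → 49.5398
row 9: Σ corner-gray over 12 cells = 6527  → 51.0412
row 10: Σ corner-gray over 12 cells = 5839  → 45.6611
row 11: Σ corner-gray over 12 cells = 5954  → 46.5604
Σ rows: total corner-gray = 76664  → 599.5137 mm³


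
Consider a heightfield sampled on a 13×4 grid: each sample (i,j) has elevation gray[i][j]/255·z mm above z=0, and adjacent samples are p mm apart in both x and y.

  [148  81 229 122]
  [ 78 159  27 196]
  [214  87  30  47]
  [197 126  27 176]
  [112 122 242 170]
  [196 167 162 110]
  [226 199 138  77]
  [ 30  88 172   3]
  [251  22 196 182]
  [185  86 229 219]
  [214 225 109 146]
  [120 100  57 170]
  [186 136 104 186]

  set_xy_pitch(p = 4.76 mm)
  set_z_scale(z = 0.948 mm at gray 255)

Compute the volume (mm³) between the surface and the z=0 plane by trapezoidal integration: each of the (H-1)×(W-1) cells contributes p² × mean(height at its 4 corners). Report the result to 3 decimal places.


height_mm = gray/255 × 0.948; cell vol = 4.76² × mean(4 corners)
unit = 4.76² × 0.948 / (4×255) = 0.0210582 mm³ per gray-sum
row 0: Σ corner-gray over 3 cells = 1536  → 32.3455
row 1: Σ corner-gray over 3 cells = 1141  → 24.0275
row 2: Σ corner-gray over 3 cells = 1174  → 24.7224
row 3: Σ corner-gray over 3 cells = 1689  → 35.5674
row 4: Σ corner-gray over 3 cells = 1974  → 41.5690
row 5: Σ corner-gray over 3 cells = 1941  → 40.8740
row 6: Σ corner-gray over 3 cells = 1530  → 32.2191
row 7: Σ corner-gray over 3 cells = 1422  → 29.9448
row 8: Σ corner-gray over 3 cells = 1903  → 40.0738
row 9: Σ corner-gray over 3 cells = 2062  → 43.4221
row 10: Σ corner-gray over 3 cells = 1632  → 34.3670
row 11: Σ corner-gray over 3 cells = 1456  → 30.6608
Σ rows: total corner-gray = 19460  → 409.7934 mm³

409.793


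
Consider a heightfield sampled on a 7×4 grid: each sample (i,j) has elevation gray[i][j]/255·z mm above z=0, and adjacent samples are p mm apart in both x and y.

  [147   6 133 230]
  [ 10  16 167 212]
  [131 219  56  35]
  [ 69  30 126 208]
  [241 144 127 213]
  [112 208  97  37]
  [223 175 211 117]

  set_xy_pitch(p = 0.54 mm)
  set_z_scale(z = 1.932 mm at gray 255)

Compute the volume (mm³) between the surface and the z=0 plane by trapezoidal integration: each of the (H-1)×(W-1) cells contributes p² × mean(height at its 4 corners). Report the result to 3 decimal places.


height_mm = gray/255 × 1.932; cell vol = 0.54² × mean(4 corners)
unit = 0.54² × 1.932 / (4×255) = 0.000552325 mm³ per gray-sum
row 0: Σ corner-gray over 3 cells = 1243  → 0.6865
row 1: Σ corner-gray over 3 cells = 1304  → 0.7202
row 2: Σ corner-gray over 3 cells = 1305  → 0.7208
row 3: Σ corner-gray over 3 cells = 1585  → 0.8754
row 4: Σ corner-gray over 3 cells = 1755  → 0.9693
row 5: Σ corner-gray over 3 cells = 1871  → 1.0334
Σ rows: total corner-gray = 9063  → 5.0057 mm³

5.006


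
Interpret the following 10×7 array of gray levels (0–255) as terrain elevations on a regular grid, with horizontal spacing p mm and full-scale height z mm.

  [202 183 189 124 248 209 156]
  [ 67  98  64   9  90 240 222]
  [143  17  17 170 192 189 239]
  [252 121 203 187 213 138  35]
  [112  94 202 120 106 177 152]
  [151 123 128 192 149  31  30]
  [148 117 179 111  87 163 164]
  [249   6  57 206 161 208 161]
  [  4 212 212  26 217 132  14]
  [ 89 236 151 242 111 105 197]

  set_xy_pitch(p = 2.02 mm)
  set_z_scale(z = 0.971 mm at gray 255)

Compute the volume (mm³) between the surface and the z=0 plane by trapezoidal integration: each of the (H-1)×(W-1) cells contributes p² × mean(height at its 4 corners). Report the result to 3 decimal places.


116.462

height_mm = gray/255 × 0.971; cell vol = 2.02² × mean(4 corners)
unit = 2.02² × 0.971 / (4×255) = 0.00388438 mm³ per gray-sum
row 0: Σ corner-gray over 6 cells = 3555  → 13.8090
row 1: Σ corner-gray over 6 cells = 2843  → 11.0433
row 2: Σ corner-gray over 6 cells = 3563  → 13.8400
row 3: Σ corner-gray over 6 cells = 3673  → 14.2673
row 4: Σ corner-gray over 6 cells = 3089  → 11.9989
row 5: Σ corner-gray over 6 cells = 3053  → 11.8590
row 6: Σ corner-gray over 6 cells = 3312  → 12.8651
row 7: Σ corner-gray over 6 cells = 3302  → 12.8262
row 8: Σ corner-gray over 6 cells = 3592  → 13.9527
Σ rows: total corner-gray = 29982  → 116.4615 mm³


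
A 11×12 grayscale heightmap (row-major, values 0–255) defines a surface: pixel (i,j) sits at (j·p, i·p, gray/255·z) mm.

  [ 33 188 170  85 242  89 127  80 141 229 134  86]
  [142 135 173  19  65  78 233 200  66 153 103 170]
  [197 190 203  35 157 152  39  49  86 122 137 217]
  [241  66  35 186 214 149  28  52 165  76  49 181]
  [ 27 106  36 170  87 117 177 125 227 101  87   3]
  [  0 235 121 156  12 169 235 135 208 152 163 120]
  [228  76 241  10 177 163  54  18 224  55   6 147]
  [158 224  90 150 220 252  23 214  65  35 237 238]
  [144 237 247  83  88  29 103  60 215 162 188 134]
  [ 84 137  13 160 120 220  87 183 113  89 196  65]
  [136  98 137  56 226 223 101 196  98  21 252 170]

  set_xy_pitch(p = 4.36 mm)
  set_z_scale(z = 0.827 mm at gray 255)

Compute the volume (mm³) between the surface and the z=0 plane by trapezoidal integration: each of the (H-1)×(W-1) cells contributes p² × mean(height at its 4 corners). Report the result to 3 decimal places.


881.529

height_mm = gray/255 × 0.827; cell vol = 4.36² × mean(4 corners)
unit = 4.36² × 0.827 / (4×255) = 0.0154127 mm³ per gray-sum
row 0: Σ corner-gray over 11 cells = 5851  → 90.1796
row 1: Σ corner-gray over 11 cells = 5516  → 85.0164
row 2: Σ corner-gray over 11 cells = 5216  → 80.3926
row 3: Σ corner-gray over 11 cells = 4958  → 76.4161
row 4: Σ corner-gray over 11 cells = 5788  → 89.2086
row 5: Σ corner-gray over 11 cells = 5715  → 88.0835
row 6: Σ corner-gray over 11 cells = 5839  → 89.9947
row 7: Σ corner-gray over 11 cells = 6518  → 100.4599
row 8: Σ corner-gray over 11 cells = 5887  → 90.7345
row 9: Σ corner-gray over 11 cells = 5907  → 91.0427
Σ rows: total corner-gray = 57195  → 881.5285 mm³


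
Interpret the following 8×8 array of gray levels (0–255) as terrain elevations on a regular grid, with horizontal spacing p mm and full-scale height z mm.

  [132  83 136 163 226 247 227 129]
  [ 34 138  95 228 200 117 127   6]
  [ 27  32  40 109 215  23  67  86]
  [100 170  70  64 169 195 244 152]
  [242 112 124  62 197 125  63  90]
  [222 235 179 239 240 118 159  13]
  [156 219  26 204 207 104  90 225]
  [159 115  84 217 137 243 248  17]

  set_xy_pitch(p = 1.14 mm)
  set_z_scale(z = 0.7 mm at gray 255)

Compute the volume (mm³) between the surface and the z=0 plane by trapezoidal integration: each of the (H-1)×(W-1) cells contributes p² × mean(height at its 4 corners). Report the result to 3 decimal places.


height_mm = gray/255 × 0.7; cell vol = 1.14² × mean(4 corners)
unit = 1.14² × 0.7 / (4×255) = 0.000891882 mm³ per gray-sum
row 0: Σ corner-gray over 7 cells = 4275  → 3.8128
row 1: Σ corner-gray over 7 cells = 2935  → 2.6177
row 2: Σ corner-gray over 7 cells = 3161  → 2.8192
row 3: Σ corner-gray over 7 cells = 3774  → 3.3660
row 4: Σ corner-gray over 7 cells = 4273  → 3.8110
row 5: Σ corner-gray over 7 cells = 4656  → 4.1526
row 6: Σ corner-gray over 7 cells = 4345  → 3.8752
Σ rows: total corner-gray = 27419  → 24.4545 mm³

24.455


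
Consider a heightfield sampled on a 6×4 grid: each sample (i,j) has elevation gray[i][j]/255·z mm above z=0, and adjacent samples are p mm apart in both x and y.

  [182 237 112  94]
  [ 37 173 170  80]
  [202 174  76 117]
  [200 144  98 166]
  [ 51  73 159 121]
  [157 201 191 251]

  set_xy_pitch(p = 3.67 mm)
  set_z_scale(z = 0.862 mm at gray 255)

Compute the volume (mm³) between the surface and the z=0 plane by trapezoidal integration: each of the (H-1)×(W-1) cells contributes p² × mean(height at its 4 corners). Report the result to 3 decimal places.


95.408

height_mm = gray/255 × 0.862; cell vol = 3.67² × mean(4 corners)
unit = 3.67² × 0.862 / (4×255) = 0.0113825 mm³ per gray-sum
row 0: Σ corner-gray over 3 cells = 1777  → 20.2268
row 1: Σ corner-gray over 3 cells = 1622  → 18.4625
row 2: Σ corner-gray over 3 cells = 1669  → 18.9975
row 3: Σ corner-gray over 3 cells = 1486  → 16.9145
row 4: Σ corner-gray over 3 cells = 1828  → 20.8073
Σ rows: total corner-gray = 8382  → 95.4085 mm³


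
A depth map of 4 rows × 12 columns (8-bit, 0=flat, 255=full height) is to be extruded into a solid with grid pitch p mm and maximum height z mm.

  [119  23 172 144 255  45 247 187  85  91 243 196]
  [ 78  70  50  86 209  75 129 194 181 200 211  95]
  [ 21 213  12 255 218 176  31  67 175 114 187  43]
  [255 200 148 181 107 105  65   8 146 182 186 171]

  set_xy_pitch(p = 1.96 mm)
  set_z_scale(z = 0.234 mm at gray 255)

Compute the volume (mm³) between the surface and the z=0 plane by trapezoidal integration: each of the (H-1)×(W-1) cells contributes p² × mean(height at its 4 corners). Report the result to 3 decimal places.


16.099

height_mm = gray/255 × 0.234; cell vol = 1.96² × mean(4 corners)
unit = 1.96² × 0.234 / (4×255) = 0.000881308 mm³ per gray-sum
row 0: Σ corner-gray over 11 cells = 6282  → 5.5364
row 1: Σ corner-gray over 11 cells = 5943  → 5.2376
row 2: Σ corner-gray over 11 cells = 6042  → 5.3249
Σ rows: total corner-gray = 18267  → 16.0989 mm³


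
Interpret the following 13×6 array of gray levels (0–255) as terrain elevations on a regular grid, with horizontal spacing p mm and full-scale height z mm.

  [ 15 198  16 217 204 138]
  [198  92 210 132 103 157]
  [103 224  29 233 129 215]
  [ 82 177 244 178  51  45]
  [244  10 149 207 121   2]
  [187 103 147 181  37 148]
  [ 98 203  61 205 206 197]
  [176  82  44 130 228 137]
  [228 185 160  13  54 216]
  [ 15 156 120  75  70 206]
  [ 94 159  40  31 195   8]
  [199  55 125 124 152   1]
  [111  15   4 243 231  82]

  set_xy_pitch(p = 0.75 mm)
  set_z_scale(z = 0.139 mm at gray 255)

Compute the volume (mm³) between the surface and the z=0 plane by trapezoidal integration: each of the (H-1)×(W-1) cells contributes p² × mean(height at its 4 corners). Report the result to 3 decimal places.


2.379

height_mm = gray/255 × 0.139; cell vol = 0.75² × mean(4 corners)
unit = 0.75² × 0.139 / (4×255) = 7.66544e-05 mm³ per gray-sum
row 0: Σ corner-gray over 5 cells = 2852  → 0.2186
row 1: Σ corner-gray over 5 cells = 2977  → 0.2282
row 2: Σ corner-gray over 5 cells = 2975  → 0.2280
row 3: Σ corner-gray over 5 cells = 2647  → 0.2029
row 4: Σ corner-gray over 5 cells = 2491  → 0.1909
row 5: Σ corner-gray over 5 cells = 2916  → 0.2235
row 6: Σ corner-gray over 5 cells = 2926  → 0.2243
row 7: Σ corner-gray over 5 cells = 2549  → 0.1954
row 8: Σ corner-gray over 5 cells = 2331  → 0.1787
row 9: Σ corner-gray over 5 cells = 2015  → 0.1545
row 10: Σ corner-gray over 5 cells = 2064  → 0.1582
row 11: Σ corner-gray over 5 cells = 2291  → 0.1756
Σ rows: total corner-gray = 31034  → 2.3789 mm³


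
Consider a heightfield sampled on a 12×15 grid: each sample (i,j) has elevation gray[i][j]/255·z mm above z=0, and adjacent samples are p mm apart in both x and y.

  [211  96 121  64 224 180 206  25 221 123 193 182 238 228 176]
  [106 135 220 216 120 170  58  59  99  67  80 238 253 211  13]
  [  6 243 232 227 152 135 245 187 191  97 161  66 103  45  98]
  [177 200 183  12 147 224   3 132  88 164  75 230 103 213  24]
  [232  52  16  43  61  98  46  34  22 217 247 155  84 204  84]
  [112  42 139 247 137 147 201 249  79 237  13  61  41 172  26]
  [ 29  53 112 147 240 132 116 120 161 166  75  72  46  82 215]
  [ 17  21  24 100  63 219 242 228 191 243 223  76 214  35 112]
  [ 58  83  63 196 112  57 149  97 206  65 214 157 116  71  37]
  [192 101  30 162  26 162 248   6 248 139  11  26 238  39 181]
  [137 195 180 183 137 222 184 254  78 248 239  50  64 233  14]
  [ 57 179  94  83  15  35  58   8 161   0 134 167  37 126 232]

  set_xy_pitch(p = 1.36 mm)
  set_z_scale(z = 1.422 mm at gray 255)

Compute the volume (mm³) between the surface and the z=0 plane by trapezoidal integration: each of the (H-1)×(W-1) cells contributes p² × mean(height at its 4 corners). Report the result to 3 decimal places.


height_mm = gray/255 × 1.422; cell vol = 1.36² × mean(4 corners)
unit = 1.36² × 1.422 / (4×255) = 0.00257856 mm³ per gray-sum
row 0: Σ corner-gray over 14 cells = 8560  → 22.0725
row 1: Σ corner-gray over 14 cells = 8243  → 21.2551
row 2: Σ corner-gray over 14 cells = 8021  → 20.6826
row 3: Σ corner-gray over 14 cells = 6623  → 17.0778
row 4: Σ corner-gray over 14 cells = 6542  → 16.8689
row 5: Σ corner-gray over 14 cells = 6956  → 17.9365
row 6: Σ corner-gray over 14 cells = 7175  → 18.5012
row 7: Σ corner-gray over 14 cells = 7154  → 18.4470
row 8: Σ corner-gray over 14 cells = 6512  → 16.7916
row 9: Σ corner-gray over 14 cells = 7930  → 20.4480
row 10: Σ corner-gray over 14 cells = 7168  → 18.4831
Σ rows: total corner-gray = 80884  → 208.5642 mm³

208.564


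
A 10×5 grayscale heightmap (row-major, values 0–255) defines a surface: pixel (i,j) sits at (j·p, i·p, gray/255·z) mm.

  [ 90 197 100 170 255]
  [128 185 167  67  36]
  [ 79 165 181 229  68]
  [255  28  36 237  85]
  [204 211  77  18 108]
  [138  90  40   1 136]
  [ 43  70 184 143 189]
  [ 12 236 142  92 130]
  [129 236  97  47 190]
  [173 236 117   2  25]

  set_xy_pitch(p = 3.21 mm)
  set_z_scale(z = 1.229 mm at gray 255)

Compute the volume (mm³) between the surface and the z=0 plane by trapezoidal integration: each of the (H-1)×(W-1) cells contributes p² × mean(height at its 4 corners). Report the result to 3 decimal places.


223.018

height_mm = gray/255 × 1.229; cell vol = 3.21² × mean(4 corners)
unit = 3.21² × 1.229 / (4×255) = 0.0124154 mm³ per gray-sum
row 0: Σ corner-gray over 4 cells = 2281  → 28.3196
row 1: Σ corner-gray over 4 cells = 2299  → 28.5431
row 2: Σ corner-gray over 4 cells = 2239  → 27.7981
row 3: Σ corner-gray over 4 cells = 1866  → 23.1672
row 4: Σ corner-gray over 4 cells = 1460  → 18.1265
row 5: Σ corner-gray over 4 cells = 1562  → 19.3929
row 6: Σ corner-gray over 4 cells = 2108  → 26.1717
row 7: Σ corner-gray over 4 cells = 2161  → 26.8297
row 8: Σ corner-gray over 4 cells = 1987  → 24.6695
Σ rows: total corner-gray = 17963  → 223.0184 mm³


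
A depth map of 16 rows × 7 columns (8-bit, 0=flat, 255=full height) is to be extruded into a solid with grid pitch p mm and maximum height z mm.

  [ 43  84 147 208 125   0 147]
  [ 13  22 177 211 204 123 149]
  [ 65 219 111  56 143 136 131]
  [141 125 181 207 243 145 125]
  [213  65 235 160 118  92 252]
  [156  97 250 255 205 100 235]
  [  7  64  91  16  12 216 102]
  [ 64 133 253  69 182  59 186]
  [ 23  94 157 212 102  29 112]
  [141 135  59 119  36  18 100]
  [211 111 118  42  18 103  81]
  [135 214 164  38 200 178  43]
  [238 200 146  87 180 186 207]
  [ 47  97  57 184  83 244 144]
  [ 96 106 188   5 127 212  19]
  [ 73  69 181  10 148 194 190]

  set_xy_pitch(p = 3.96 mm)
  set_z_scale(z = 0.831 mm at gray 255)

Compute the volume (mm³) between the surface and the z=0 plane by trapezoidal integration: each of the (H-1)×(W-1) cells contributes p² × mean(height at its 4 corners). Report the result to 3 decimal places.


594.756

height_mm = gray/255 × 0.831; cell vol = 3.96² × mean(4 corners)
unit = 3.96² × 0.831 / (4×255) = 0.0127759 mm³ per gray-sum
row 0: Σ corner-gray over 6 cells = 2954  → 37.7400
row 1: Σ corner-gray over 6 cells = 3162  → 40.3974
row 2: Σ corner-gray over 6 cells = 3594  → 45.9166
row 3: Σ corner-gray over 6 cells = 3873  → 49.4810
row 4: Σ corner-gray over 6 cells = 4010  → 51.2313
row 5: Σ corner-gray over 6 cells = 3112  → 39.7586
row 6: Σ corner-gray over 6 cells = 2549  → 32.5657
row 7: Σ corner-gray over 6 cells = 2965  → 37.8805
row 8: Σ corner-gray over 6 cells = 2298  → 29.3590
row 9: Σ corner-gray over 6 cells = 2051  → 26.2034
row 10: Σ corner-gray over 6 cells = 2842  → 36.3091
row 11: Σ corner-gray over 6 cells = 3809  → 48.6634
row 12: Σ corner-gray over 6 cells = 3564  → 45.5333
row 13: Σ corner-gray over 6 cells = 2912  → 37.2034
row 14: Σ corner-gray over 6 cells = 2858  → 36.5135
Σ rows: total corner-gray = 46553  → 594.7561 mm³
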